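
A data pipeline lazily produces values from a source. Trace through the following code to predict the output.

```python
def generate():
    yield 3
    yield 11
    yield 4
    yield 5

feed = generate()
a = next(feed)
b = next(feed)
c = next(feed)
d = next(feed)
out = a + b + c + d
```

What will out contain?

Step 1: Create generator and consume all values:
  a = next(feed) = 3
  b = next(feed) = 11
  c = next(feed) = 4
  d = next(feed) = 5
Step 2: out = 3 + 11 + 4 + 5 = 23.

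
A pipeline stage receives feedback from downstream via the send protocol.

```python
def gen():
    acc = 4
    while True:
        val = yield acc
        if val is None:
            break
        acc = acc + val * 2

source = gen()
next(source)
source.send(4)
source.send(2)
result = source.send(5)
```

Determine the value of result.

Step 1: next() -> yield acc=4.
Step 2: send(4) -> val=4, acc = 4 + 4*2 = 12, yield 12.
Step 3: send(2) -> val=2, acc = 12 + 2*2 = 16, yield 16.
Step 4: send(5) -> val=5, acc = 16 + 5*2 = 26, yield 26.
Therefore result = 26.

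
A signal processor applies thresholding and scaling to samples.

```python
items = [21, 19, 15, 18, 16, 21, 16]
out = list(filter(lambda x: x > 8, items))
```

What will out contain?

Step 1: Filter elements > 8:
  21: kept
  19: kept
  15: kept
  18: kept
  16: kept
  21: kept
  16: kept
Therefore out = [21, 19, 15, 18, 16, 21, 16].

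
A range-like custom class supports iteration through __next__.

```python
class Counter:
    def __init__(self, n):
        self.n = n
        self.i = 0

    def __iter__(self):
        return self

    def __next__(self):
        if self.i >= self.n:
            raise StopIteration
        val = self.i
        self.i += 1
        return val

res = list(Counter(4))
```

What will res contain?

Step 1: Counter(4) creates an iterator counting 0 to 3.
Step 2: list() consumes all values: [0, 1, 2, 3].
Therefore res = [0, 1, 2, 3].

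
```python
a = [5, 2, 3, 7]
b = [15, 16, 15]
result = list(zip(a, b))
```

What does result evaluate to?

Step 1: zip stops at shortest (len(a)=4, len(b)=3):
  Index 0: (5, 15)
  Index 1: (2, 16)
  Index 2: (3, 15)
Step 2: Last element of a (7) has no pair, dropped.
Therefore result = [(5, 15), (2, 16), (3, 15)].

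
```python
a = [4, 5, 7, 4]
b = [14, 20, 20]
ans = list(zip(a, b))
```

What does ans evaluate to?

Step 1: zip stops at shortest (len(a)=4, len(b)=3):
  Index 0: (4, 14)
  Index 1: (5, 20)
  Index 2: (7, 20)
Step 2: Last element of a (4) has no pair, dropped.
Therefore ans = [(4, 14), (5, 20), (7, 20)].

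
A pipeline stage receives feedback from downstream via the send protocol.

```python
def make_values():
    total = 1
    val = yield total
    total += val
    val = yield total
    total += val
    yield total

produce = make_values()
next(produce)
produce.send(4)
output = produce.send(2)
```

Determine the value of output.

Step 1: next() -> yield total=1.
Step 2: send(4) -> val=4, total = 1+4 = 5, yield 5.
Step 3: send(2) -> val=2, total = 5+2 = 7, yield 7.
Therefore output = 7.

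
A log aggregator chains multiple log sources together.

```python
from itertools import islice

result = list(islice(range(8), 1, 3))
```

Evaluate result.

Step 1: islice(range(8), 1, 3) takes elements at indices [1, 3).
Step 2: Elements: [1, 2].
Therefore result = [1, 2].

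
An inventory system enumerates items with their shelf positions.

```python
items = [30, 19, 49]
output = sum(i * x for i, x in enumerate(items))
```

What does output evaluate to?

Step 1: Compute i * x for each (i, x) in enumerate([30, 19, 49]):
  i=0, x=30: 0*30 = 0
  i=1, x=19: 1*19 = 19
  i=2, x=49: 2*49 = 98
Step 2: sum = 0 + 19 + 98 = 117.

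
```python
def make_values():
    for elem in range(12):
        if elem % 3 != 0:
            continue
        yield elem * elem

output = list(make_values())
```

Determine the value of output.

Step 1: Only yield elem**2 when elem is divisible by 3:
  elem=0: 0 % 3 == 0, yield 0**2 = 0
  elem=3: 3 % 3 == 0, yield 3**2 = 9
  elem=6: 6 % 3 == 0, yield 6**2 = 36
  elem=9: 9 % 3 == 0, yield 9**2 = 81
Therefore output = [0, 9, 36, 81].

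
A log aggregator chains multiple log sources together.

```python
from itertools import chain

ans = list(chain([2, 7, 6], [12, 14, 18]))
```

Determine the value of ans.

Step 1: chain() concatenates iterables: [2, 7, 6] + [12, 14, 18].
Therefore ans = [2, 7, 6, 12, 14, 18].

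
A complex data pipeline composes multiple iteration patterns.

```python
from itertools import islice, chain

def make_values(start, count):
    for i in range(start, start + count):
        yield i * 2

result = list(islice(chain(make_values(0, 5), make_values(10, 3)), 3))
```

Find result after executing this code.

Step 1: make_values(0, 5) yields [0, 2, 4, 6, 8].
Step 2: make_values(10, 3) yields [20, 22, 24].
Step 3: chain concatenates: [0, 2, 4, 6, 8, 20, 22, 24].
Step 4: islice takes first 3: [0, 2, 4].
Therefore result = [0, 2, 4].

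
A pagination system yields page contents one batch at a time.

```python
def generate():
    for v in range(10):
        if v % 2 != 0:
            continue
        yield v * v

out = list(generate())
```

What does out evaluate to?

Step 1: Only yield v**2 when v is divisible by 2:
  v=0: 0 % 2 == 0, yield 0**2 = 0
  v=2: 2 % 2 == 0, yield 2**2 = 4
  v=4: 4 % 2 == 0, yield 4**2 = 16
  v=6: 6 % 2 == 0, yield 6**2 = 36
  v=8: 8 % 2 == 0, yield 8**2 = 64
Therefore out = [0, 4, 16, 36, 64].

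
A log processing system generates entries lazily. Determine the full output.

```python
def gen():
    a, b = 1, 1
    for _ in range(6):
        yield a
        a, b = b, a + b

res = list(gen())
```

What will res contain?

Step 1: Fibonacci-like sequence starting with a=1, b=1:
  Iteration 1: yield a=1, then a,b = 1,2
  Iteration 2: yield a=1, then a,b = 2,3
  Iteration 3: yield a=2, then a,b = 3,5
  Iteration 4: yield a=3, then a,b = 5,8
  Iteration 5: yield a=5, then a,b = 8,13
  Iteration 6: yield a=8, then a,b = 13,21
Therefore res = [1, 1, 2, 3, 5, 8].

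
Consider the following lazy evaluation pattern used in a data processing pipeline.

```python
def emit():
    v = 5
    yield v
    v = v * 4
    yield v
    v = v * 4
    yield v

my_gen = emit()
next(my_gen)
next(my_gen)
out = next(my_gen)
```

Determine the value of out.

Step 1: Trace through generator execution:
  Yield 1: v starts at 5, yield 5
  Yield 2: v = 5 * 4 = 20, yield 20
  Yield 3: v = 20 * 4 = 80, yield 80
Step 2: First next() gets 5, second next() gets the second value, third next() yields 80.
Therefore out = 80.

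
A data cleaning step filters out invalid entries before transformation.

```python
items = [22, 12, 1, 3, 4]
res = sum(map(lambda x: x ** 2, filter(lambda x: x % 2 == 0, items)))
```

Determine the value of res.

Step 1: Filter even numbers from [22, 12, 1, 3, 4]: [22, 12, 4]
Step 2: Square each: [484, 144, 16]
Step 3: Sum = 644.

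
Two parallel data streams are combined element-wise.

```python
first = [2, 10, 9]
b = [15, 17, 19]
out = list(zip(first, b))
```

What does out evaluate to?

Step 1: zip pairs elements at same index:
  Index 0: (2, 15)
  Index 1: (10, 17)
  Index 2: (9, 19)
Therefore out = [(2, 15), (10, 17), (9, 19)].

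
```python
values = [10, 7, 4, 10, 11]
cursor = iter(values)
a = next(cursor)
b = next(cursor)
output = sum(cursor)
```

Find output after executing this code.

Step 1: Create iterator over [10, 7, 4, 10, 11].
Step 2: a = next() = 10, b = next() = 7.
Step 3: sum() of remaining [4, 10, 11] = 25.
Therefore output = 25.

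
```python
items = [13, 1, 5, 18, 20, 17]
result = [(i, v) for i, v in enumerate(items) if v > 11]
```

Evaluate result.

Step 1: Filter enumerate([13, 1, 5, 18, 20, 17]) keeping v > 11:
  (0, 13): 13 > 11, included
  (1, 1): 1 <= 11, excluded
  (2, 5): 5 <= 11, excluded
  (3, 18): 18 > 11, included
  (4, 20): 20 > 11, included
  (5, 17): 17 > 11, included
Therefore result = [(0, 13), (3, 18), (4, 20), (5, 17)].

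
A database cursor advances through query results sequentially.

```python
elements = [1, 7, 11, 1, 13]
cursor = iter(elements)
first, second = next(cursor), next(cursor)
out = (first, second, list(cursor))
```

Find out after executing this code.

Step 1: Create iterator over [1, 7, 11, 1, 13].
Step 2: first = 1, second = 7.
Step 3: Remaining elements: [11, 1, 13].
Therefore out = (1, 7, [11, 1, 13]).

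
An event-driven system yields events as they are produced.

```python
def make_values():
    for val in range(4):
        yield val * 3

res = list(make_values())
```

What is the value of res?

Step 1: For each val in range(4), yield val * 3:
  val=0: yield 0 * 3 = 0
  val=1: yield 1 * 3 = 3
  val=2: yield 2 * 3 = 6
  val=3: yield 3 * 3 = 9
Therefore res = [0, 3, 6, 9].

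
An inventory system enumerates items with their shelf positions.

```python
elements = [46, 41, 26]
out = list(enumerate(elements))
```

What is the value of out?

Step 1: enumerate pairs each element with its index:
  (0, 46)
  (1, 41)
  (2, 26)
Therefore out = [(0, 46), (1, 41), (2, 26)].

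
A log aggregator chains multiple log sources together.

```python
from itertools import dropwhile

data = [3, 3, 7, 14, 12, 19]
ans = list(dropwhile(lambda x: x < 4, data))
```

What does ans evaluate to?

Step 1: dropwhile drops elements while < 4:
  3 < 4: dropped
  3 < 4: dropped
  7: kept (dropping stopped)
Step 2: Remaining elements kept regardless of condition.
Therefore ans = [7, 14, 12, 19].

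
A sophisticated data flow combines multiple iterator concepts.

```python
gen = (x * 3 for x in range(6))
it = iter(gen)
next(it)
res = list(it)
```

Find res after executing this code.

Step 1: Generator produces [0, 3, 6, 9, 12, 15].
Step 2: next(it) consumes first element (0).
Step 3: list(it) collects remaining: [3, 6, 9, 12, 15].
Therefore res = [3, 6, 9, 12, 15].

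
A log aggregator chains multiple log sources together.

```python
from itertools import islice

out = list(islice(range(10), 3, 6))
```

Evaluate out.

Step 1: islice(range(10), 3, 6) takes elements at indices [3, 6).
Step 2: Elements: [3, 4, 5].
Therefore out = [3, 4, 5].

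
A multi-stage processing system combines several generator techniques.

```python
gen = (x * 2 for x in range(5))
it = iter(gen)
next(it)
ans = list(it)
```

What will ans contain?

Step 1: Generator produces [0, 2, 4, 6, 8].
Step 2: next(it) consumes first element (0).
Step 3: list(it) collects remaining: [2, 4, 6, 8].
Therefore ans = [2, 4, 6, 8].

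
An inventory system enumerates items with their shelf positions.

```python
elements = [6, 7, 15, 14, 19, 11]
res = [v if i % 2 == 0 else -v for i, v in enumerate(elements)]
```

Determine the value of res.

Step 1: For each (i, v), keep v if i is even, negate if odd:
  i=0 (even): keep 6
  i=1 (odd): negate to -7
  i=2 (even): keep 15
  i=3 (odd): negate to -14
  i=4 (even): keep 19
  i=5 (odd): negate to -11
Therefore res = [6, -7, 15, -14, 19, -11].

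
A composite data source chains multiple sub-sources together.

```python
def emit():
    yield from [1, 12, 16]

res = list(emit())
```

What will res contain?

Step 1: yield from delegates to the iterable, yielding each element.
Step 2: Collected values: [1, 12, 16].
Therefore res = [1, 12, 16].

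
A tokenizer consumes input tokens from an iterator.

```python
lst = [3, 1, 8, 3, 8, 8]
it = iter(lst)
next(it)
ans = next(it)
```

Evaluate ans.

Step 1: Create iterator over [3, 1, 8, 3, 8, 8].
Step 2: next() consumes 3.
Step 3: next() returns 1.
Therefore ans = 1.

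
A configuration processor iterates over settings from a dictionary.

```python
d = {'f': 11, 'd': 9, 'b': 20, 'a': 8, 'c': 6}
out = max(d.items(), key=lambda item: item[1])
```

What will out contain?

Step 1: Find item with maximum value:
  ('f', 11)
  ('d', 9)
  ('b', 20)
  ('a', 8)
  ('c', 6)
Step 2: Maximum value is 20 at key 'b'.
Therefore out = ('b', 20).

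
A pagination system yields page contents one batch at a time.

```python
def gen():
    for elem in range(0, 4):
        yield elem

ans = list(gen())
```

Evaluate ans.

Step 1: The generator yields each value from range(0, 4).
Step 2: list() consumes all yields: [0, 1, 2, 3].
Therefore ans = [0, 1, 2, 3].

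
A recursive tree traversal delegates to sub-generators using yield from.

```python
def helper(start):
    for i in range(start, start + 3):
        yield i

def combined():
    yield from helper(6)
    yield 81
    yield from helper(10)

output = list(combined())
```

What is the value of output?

Step 1: combined() delegates to helper(6):
  yield 6
  yield 7
  yield 8
Step 2: yield 81
Step 3: Delegates to helper(10):
  yield 10
  yield 11
  yield 12
Therefore output = [6, 7, 8, 81, 10, 11, 12].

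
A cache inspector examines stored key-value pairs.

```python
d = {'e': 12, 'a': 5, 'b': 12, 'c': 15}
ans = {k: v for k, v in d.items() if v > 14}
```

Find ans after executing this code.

Step 1: Filter items where value > 14:
  'e': 12 <= 14: removed
  'a': 5 <= 14: removed
  'b': 12 <= 14: removed
  'c': 15 > 14: kept
Therefore ans = {'c': 15}.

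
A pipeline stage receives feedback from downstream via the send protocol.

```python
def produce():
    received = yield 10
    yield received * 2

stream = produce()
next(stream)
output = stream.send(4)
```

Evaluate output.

Step 1: next(stream) advances to first yield, producing 10.
Step 2: send(4) resumes, received = 4.
Step 3: yield received * 2 = 4 * 2 = 8.
Therefore output = 8.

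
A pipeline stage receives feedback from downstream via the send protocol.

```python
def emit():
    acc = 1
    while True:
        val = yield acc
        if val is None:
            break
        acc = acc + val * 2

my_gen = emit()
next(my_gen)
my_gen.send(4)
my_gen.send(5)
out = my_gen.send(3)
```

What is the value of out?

Step 1: next() -> yield acc=1.
Step 2: send(4) -> val=4, acc = 1 + 4*2 = 9, yield 9.
Step 3: send(5) -> val=5, acc = 9 + 5*2 = 19, yield 19.
Step 4: send(3) -> val=3, acc = 19 + 3*2 = 25, yield 25.
Therefore out = 25.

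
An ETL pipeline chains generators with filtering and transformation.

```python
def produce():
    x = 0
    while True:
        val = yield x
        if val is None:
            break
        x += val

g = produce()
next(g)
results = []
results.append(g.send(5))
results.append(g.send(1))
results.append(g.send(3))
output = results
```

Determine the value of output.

Step 1: next(g) -> yield 0.
Step 2: send(5) -> x = 5, yield 5.
Step 3: send(1) -> x = 6, yield 6.
Step 4: send(3) -> x = 9, yield 9.
Therefore output = [5, 6, 9].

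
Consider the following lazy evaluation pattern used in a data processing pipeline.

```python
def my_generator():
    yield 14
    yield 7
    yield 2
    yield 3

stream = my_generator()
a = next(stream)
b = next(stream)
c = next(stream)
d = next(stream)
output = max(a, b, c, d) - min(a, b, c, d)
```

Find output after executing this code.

Step 1: Create generator and consume all values:
  a = next(stream) = 14
  b = next(stream) = 7
  c = next(stream) = 2
  d = next(stream) = 3
Step 2: max = 14, min = 2, output = 14 - 2 = 12.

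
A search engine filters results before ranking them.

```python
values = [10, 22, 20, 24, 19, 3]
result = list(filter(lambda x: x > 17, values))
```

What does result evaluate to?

Step 1: Filter elements > 17:
  10: removed
  22: kept
  20: kept
  24: kept
  19: kept
  3: removed
Therefore result = [22, 20, 24, 19].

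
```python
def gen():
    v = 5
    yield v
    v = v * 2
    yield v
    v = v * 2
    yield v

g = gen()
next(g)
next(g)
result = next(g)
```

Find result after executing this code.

Step 1: Trace through generator execution:
  Yield 1: v starts at 5, yield 5
  Yield 2: v = 5 * 2 = 10, yield 10
  Yield 3: v = 10 * 2 = 20, yield 20
Step 2: First next() gets 5, second next() gets the second value, third next() yields 20.
Therefore result = 20.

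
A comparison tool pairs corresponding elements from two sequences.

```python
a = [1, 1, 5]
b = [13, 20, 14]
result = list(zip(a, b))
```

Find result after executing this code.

Step 1: zip pairs elements at same index:
  Index 0: (1, 13)
  Index 1: (1, 20)
  Index 2: (5, 14)
Therefore result = [(1, 13), (1, 20), (5, 14)].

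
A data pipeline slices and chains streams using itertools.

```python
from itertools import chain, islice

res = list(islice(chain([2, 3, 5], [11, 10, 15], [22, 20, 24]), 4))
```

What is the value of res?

Step 1: chain([2, 3, 5], [11, 10, 15], [22, 20, 24]) = [2, 3, 5, 11, 10, 15, 22, 20, 24].
Step 2: islice takes first 4 elements: [2, 3, 5, 11].
Therefore res = [2, 3, 5, 11].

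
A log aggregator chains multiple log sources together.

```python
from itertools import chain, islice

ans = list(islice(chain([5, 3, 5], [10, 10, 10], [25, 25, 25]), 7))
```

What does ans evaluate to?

Step 1: chain([5, 3, 5], [10, 10, 10], [25, 25, 25]) = [5, 3, 5, 10, 10, 10, 25, 25, 25].
Step 2: islice takes first 7 elements: [5, 3, 5, 10, 10, 10, 25].
Therefore ans = [5, 3, 5, 10, 10, 10, 25].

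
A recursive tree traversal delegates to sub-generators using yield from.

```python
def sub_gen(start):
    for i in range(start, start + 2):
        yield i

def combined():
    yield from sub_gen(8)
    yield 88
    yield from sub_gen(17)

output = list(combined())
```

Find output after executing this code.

Step 1: combined() delegates to sub_gen(8):
  yield 8
  yield 9
Step 2: yield 88
Step 3: Delegates to sub_gen(17):
  yield 17
  yield 18
Therefore output = [8, 9, 88, 17, 18].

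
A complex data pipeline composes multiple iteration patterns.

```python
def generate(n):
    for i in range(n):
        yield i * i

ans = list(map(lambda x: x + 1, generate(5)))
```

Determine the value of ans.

Step 1: generate(5) yields squares: [0, 1, 4, 9, 16].
Step 2: map adds 1 to each: [1, 2, 5, 10, 17].
Therefore ans = [1, 2, 5, 10, 17].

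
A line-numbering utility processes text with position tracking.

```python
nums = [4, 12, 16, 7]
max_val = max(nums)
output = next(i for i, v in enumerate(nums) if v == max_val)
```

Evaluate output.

Step 1: max([4, 12, 16, 7]) = 16.
Step 2: Find first index where value == 16:
  Index 0: 4 != 16
  Index 1: 12 != 16
  Index 2: 16 == 16, found!
Therefore output = 2.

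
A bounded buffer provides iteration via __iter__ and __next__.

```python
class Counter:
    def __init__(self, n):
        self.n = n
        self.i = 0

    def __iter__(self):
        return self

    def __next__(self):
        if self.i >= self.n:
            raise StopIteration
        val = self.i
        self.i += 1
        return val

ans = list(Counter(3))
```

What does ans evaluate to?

Step 1: Counter(3) creates an iterator counting 0 to 2.
Step 2: list() consumes all values: [0, 1, 2].
Therefore ans = [0, 1, 2].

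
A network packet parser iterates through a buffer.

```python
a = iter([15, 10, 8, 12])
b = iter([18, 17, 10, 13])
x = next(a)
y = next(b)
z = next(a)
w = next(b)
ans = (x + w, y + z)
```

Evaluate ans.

Step 1: a iterates [15, 10, 8, 12], b iterates [18, 17, 10, 13].
Step 2: x = next(a) = 15, y = next(b) = 18.
Step 3: z = next(a) = 10, w = next(b) = 17.
Step 4: ans = (15 + 17, 18 + 10) = (32, 28).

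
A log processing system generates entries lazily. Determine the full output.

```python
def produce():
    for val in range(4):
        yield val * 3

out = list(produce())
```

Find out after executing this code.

Step 1: For each val in range(4), yield val * 3:
  val=0: yield 0 * 3 = 0
  val=1: yield 1 * 3 = 3
  val=2: yield 2 * 3 = 6
  val=3: yield 3 * 3 = 9
Therefore out = [0, 3, 6, 9].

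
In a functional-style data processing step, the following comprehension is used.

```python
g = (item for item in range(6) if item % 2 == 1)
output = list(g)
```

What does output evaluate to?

Step 1: Filter range(6) keeping only odd values:
  item=0: even, excluded
  item=1: odd, included
  item=2: even, excluded
  item=3: odd, included
  item=4: even, excluded
  item=5: odd, included
Therefore output = [1, 3, 5].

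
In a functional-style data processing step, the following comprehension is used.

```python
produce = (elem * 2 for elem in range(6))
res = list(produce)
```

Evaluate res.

Step 1: For each elem in range(6), compute elem*2:
  elem=0: 0*2 = 0
  elem=1: 1*2 = 2
  elem=2: 2*2 = 4
  elem=3: 3*2 = 6
  elem=4: 4*2 = 8
  elem=5: 5*2 = 10
Therefore res = [0, 2, 4, 6, 8, 10].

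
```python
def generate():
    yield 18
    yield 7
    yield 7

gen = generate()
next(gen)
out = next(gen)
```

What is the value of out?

Step 1: generate() creates a generator.
Step 2: next(gen) yields 18 (consumed and discarded).
Step 3: next(gen) yields 7, assigned to out.
Therefore out = 7.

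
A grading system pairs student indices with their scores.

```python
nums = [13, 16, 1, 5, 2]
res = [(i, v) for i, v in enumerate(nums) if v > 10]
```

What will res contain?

Step 1: Filter enumerate([13, 16, 1, 5, 2]) keeping v > 10:
  (0, 13): 13 > 10, included
  (1, 16): 16 > 10, included
  (2, 1): 1 <= 10, excluded
  (3, 5): 5 <= 10, excluded
  (4, 2): 2 <= 10, excluded
Therefore res = [(0, 13), (1, 16)].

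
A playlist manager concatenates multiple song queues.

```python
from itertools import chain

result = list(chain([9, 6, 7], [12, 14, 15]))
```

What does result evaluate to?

Step 1: chain() concatenates iterables: [9, 6, 7] + [12, 14, 15].
Therefore result = [9, 6, 7, 12, 14, 15].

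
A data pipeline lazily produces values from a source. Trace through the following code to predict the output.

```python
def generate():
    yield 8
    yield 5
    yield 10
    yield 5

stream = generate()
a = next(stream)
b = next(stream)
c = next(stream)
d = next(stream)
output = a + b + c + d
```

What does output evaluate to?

Step 1: Create generator and consume all values:
  a = next(stream) = 8
  b = next(stream) = 5
  c = next(stream) = 10
  d = next(stream) = 5
Step 2: output = 8 + 5 + 10 + 5 = 28.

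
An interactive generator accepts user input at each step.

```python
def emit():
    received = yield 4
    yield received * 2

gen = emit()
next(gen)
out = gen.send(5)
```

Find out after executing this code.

Step 1: next(gen) advances to first yield, producing 4.
Step 2: send(5) resumes, received = 5.
Step 3: yield received * 2 = 5 * 2 = 10.
Therefore out = 10.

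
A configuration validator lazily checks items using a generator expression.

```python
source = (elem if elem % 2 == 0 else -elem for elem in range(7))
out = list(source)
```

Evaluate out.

Step 1: For each elem in range(7), yield elem if even, else -elem:
  elem=0: even, yield 0
  elem=1: odd, yield -1
  elem=2: even, yield 2
  elem=3: odd, yield -3
  elem=4: even, yield 4
  elem=5: odd, yield -5
  elem=6: even, yield 6
Therefore out = [0, -1, 2, -3, 4, -5, 6].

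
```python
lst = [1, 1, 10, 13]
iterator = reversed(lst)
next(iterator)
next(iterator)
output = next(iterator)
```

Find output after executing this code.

Step 1: reversed([1, 1, 10, 13]) gives iterator: [13, 10, 1, 1].
Step 2: First next() = 13, second next() = 10.
Step 3: Third next() = 1.
Therefore output = 1.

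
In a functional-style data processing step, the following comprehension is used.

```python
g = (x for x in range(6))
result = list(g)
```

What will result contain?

Step 1: Generator expression iterates range(6): [0, 1, 2, 3, 4, 5].
Step 2: list() collects all values.
Therefore result = [0, 1, 2, 3, 4, 5].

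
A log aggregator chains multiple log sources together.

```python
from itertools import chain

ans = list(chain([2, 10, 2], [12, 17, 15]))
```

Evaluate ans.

Step 1: chain() concatenates iterables: [2, 10, 2] + [12, 17, 15].
Therefore ans = [2, 10, 2, 12, 17, 15].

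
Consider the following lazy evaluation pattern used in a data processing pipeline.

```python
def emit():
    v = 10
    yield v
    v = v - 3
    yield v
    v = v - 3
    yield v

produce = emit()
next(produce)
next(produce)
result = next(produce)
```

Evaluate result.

Step 1: Trace through generator execution:
  Yield 1: v starts at 10, yield 10
  Yield 2: v = 10 - 3 = 7, yield 7
  Yield 3: v = 7 - 3 = 4, yield 4
Step 2: First next() gets 10, second next() gets the second value, third next() yields 4.
Therefore result = 4.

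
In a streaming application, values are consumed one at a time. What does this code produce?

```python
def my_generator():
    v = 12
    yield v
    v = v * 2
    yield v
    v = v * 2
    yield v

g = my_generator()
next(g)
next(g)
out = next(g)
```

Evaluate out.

Step 1: Trace through generator execution:
  Yield 1: v starts at 12, yield 12
  Yield 2: v = 12 * 2 = 24, yield 24
  Yield 3: v = 24 * 2 = 48, yield 48
Step 2: First next() gets 12, second next() gets the second value, third next() yields 48.
Therefore out = 48.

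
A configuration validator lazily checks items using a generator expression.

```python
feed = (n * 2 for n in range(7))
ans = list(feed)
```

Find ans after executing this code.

Step 1: For each n in range(7), compute n*2:
  n=0: 0*2 = 0
  n=1: 1*2 = 2
  n=2: 2*2 = 4
  n=3: 3*2 = 6
  n=4: 4*2 = 8
  n=5: 5*2 = 10
  n=6: 6*2 = 12
Therefore ans = [0, 2, 4, 6, 8, 10, 12].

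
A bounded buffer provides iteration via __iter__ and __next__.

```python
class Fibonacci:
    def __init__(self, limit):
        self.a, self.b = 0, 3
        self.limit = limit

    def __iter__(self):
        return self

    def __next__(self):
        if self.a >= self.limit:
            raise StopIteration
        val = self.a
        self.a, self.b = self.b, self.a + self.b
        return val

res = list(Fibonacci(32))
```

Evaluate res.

Step 1: Fibonacci-like sequence (a=0, b=3) until >= 32:
  Yield 0, then a,b = 3,3
  Yield 3, then a,b = 3,6
  Yield 3, then a,b = 6,9
  Yield 6, then a,b = 9,15
  Yield 9, then a,b = 15,24
  Yield 15, then a,b = 24,39
  Yield 24, then a,b = 39,63
Step 2: 39 >= 32, stop.
Therefore res = [0, 3, 3, 6, 9, 15, 24].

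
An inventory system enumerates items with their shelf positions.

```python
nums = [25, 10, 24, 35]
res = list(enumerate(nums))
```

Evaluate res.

Step 1: enumerate pairs each element with its index:
  (0, 25)
  (1, 10)
  (2, 24)
  (3, 35)
Therefore res = [(0, 25), (1, 10), (2, 24), (3, 35)].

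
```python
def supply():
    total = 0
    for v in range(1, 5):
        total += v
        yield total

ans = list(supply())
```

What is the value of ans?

Step 1: Generator accumulates running sum:
  v=1: total = 1, yield 1
  v=2: total = 3, yield 3
  v=3: total = 6, yield 6
  v=4: total = 10, yield 10
Therefore ans = [1, 3, 6, 10].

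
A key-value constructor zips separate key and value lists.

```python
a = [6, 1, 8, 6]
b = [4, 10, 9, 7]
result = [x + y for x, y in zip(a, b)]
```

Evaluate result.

Step 1: Add corresponding elements:
  6 + 4 = 10
  1 + 10 = 11
  8 + 9 = 17
  6 + 7 = 13
Therefore result = [10, 11, 17, 13].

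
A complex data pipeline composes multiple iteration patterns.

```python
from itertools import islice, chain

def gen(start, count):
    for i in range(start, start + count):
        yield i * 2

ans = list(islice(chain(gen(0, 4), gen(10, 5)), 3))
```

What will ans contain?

Step 1: gen(0, 4) yields [0, 2, 4, 6].
Step 2: gen(10, 5) yields [20, 22, 24, 26, 28].
Step 3: chain concatenates: [0, 2, 4, 6, 20, 22, 24, 26, 28].
Step 4: islice takes first 3: [0, 2, 4].
Therefore ans = [0, 2, 4].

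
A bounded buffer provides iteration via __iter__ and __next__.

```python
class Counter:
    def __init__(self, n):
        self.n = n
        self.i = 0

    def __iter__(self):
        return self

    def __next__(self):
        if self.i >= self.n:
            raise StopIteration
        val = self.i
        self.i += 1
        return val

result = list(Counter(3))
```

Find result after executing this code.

Step 1: Counter(3) creates an iterator counting 0 to 2.
Step 2: list() consumes all values: [0, 1, 2].
Therefore result = [0, 1, 2].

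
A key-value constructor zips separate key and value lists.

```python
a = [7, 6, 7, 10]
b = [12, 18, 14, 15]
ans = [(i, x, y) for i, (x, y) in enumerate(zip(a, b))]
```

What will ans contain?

Step 1: enumerate(zip(a, b)) gives index with paired elements:
  i=0: (7, 12)
  i=1: (6, 18)
  i=2: (7, 14)
  i=3: (10, 15)
Therefore ans = [(0, 7, 12), (1, 6, 18), (2, 7, 14), (3, 10, 15)].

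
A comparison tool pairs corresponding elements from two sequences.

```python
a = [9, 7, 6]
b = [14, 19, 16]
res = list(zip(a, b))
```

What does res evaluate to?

Step 1: zip pairs elements at same index:
  Index 0: (9, 14)
  Index 1: (7, 19)
  Index 2: (6, 16)
Therefore res = [(9, 14), (7, 19), (6, 16)].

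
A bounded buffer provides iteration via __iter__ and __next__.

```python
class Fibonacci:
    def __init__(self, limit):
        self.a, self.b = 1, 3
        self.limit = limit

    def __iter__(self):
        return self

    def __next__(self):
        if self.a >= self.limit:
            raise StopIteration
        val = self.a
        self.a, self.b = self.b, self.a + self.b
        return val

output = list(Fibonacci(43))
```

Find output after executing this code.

Step 1: Fibonacci-like sequence (a=1, b=3) until >= 43:
  Yield 1, then a,b = 3,4
  Yield 3, then a,b = 4,7
  Yield 4, then a,b = 7,11
  Yield 7, then a,b = 11,18
  Yield 11, then a,b = 18,29
  Yield 18, then a,b = 29,47
  Yield 29, then a,b = 47,76
Step 2: 47 >= 43, stop.
Therefore output = [1, 3, 4, 7, 11, 18, 29].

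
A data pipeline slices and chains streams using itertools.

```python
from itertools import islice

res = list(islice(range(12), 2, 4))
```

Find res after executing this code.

Step 1: islice(range(12), 2, 4) takes elements at indices [2, 4).
Step 2: Elements: [2, 3].
Therefore res = [2, 3].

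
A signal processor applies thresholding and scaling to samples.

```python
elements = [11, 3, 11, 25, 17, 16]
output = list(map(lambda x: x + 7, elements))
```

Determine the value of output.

Step 1: Apply lambda x: x + 7 to each element:
  11 -> 18
  3 -> 10
  11 -> 18
  25 -> 32
  17 -> 24
  16 -> 23
Therefore output = [18, 10, 18, 32, 24, 23].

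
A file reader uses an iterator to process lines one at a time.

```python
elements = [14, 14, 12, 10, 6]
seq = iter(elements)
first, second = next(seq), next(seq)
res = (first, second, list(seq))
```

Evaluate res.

Step 1: Create iterator over [14, 14, 12, 10, 6].
Step 2: first = 14, second = 14.
Step 3: Remaining elements: [12, 10, 6].
Therefore res = (14, 14, [12, 10, 6]).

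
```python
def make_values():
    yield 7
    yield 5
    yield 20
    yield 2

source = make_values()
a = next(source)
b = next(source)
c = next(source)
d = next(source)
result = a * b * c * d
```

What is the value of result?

Step 1: Create generator and consume all values:
  a = next(source) = 7
  b = next(source) = 5
  c = next(source) = 20
  d = next(source) = 2
Step 2: result = 7 * 5 * 20 * 2 = 1400.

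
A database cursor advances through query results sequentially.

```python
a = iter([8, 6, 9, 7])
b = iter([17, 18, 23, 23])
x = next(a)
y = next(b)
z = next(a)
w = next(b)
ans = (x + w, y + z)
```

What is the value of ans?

Step 1: a iterates [8, 6, 9, 7], b iterates [17, 18, 23, 23].
Step 2: x = next(a) = 8, y = next(b) = 17.
Step 3: z = next(a) = 6, w = next(b) = 18.
Step 4: ans = (8 + 18, 17 + 6) = (26, 23).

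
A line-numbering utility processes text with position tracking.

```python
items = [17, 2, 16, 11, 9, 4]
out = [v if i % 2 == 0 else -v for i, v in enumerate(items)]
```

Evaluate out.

Step 1: For each (i, v), keep v if i is even, negate if odd:
  i=0 (even): keep 17
  i=1 (odd): negate to -2
  i=2 (even): keep 16
  i=3 (odd): negate to -11
  i=4 (even): keep 9
  i=5 (odd): negate to -4
Therefore out = [17, -2, 16, -11, 9, -4].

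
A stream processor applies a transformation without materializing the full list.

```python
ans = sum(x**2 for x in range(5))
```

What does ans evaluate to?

Step 1: Compute x**2 for each x in range(5):
  x=0: 0**2 = 0
  x=1: 1**2 = 1
  x=2: 2**2 = 4
  x=3: 3**2 = 9
  x=4: 4**2 = 16
Step 2: sum = 0 + 1 + 4 + 9 + 16 = 30.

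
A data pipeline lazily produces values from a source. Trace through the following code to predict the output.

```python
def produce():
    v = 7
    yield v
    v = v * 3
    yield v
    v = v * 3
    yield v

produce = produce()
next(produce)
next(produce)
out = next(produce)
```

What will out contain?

Step 1: Trace through generator execution:
  Yield 1: v starts at 7, yield 7
  Yield 2: v = 7 * 3 = 21, yield 21
  Yield 3: v = 21 * 3 = 63, yield 63
Step 2: First next() gets 7, second next() gets the second value, third next() yields 63.
Therefore out = 63.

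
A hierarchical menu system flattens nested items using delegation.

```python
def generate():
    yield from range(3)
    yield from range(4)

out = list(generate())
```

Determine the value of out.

Step 1: Trace yields in order:
  yield 0
  yield 1
  yield 2
  yield 0
  yield 1
  yield 2
  yield 3
Therefore out = [0, 1, 2, 0, 1, 2, 3].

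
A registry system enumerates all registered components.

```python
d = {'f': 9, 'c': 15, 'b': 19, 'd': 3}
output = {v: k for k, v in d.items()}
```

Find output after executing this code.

Step 1: Invert dict (swap keys and values):
  'f': 9 -> 9: 'f'
  'c': 15 -> 15: 'c'
  'b': 19 -> 19: 'b'
  'd': 3 -> 3: 'd'
Therefore output = {9: 'f', 15: 'c', 19: 'b', 3: 'd'}.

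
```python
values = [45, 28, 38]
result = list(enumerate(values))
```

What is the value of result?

Step 1: enumerate pairs each element with its index:
  (0, 45)
  (1, 28)
  (2, 38)
Therefore result = [(0, 45), (1, 28), (2, 38)].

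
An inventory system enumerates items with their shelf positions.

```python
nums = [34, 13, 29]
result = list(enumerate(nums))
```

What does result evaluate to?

Step 1: enumerate pairs each element with its index:
  (0, 34)
  (1, 13)
  (2, 29)
Therefore result = [(0, 34), (1, 13), (2, 29)].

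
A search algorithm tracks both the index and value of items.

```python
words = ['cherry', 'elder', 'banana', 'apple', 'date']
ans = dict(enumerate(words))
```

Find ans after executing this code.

Step 1: enumerate pairs indices with words:
  0 -> 'cherry'
  1 -> 'elder'
  2 -> 'banana'
  3 -> 'apple'
  4 -> 'date'
Therefore ans = {0: 'cherry', 1: 'elder', 2: 'banana', 3: 'apple', 4: 'date'}.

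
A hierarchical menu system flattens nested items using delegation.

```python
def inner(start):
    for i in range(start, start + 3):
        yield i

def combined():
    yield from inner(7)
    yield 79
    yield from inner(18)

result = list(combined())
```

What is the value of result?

Step 1: combined() delegates to inner(7):
  yield 7
  yield 8
  yield 9
Step 2: yield 79
Step 3: Delegates to inner(18):
  yield 18
  yield 19
  yield 20
Therefore result = [7, 8, 9, 79, 18, 19, 20].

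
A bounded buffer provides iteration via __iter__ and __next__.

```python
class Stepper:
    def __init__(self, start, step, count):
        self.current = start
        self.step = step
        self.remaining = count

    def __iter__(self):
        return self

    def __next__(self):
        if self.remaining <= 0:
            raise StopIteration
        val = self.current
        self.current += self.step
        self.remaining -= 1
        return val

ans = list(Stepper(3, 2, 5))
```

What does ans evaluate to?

Step 1: Stepper starts at 3, increments by 2, for 5 steps:
  Yield 3, then current += 2
  Yield 5, then current += 2
  Yield 7, then current += 2
  Yield 9, then current += 2
  Yield 11, then current += 2
Therefore ans = [3, 5, 7, 9, 11].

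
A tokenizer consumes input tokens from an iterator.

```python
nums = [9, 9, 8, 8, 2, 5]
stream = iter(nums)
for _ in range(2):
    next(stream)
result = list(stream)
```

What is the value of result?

Step 1: Create iterator over [9, 9, 8, 8, 2, 5].
Step 2: Advance 2 positions (consuming [9, 9]).
Step 3: list() collects remaining elements: [8, 8, 2, 5].
Therefore result = [8, 8, 2, 5].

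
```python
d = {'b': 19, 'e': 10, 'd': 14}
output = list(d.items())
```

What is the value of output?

Step 1: d.items() returns (key, value) pairs in insertion order.
Therefore output = [('b', 19), ('e', 10), ('d', 14)].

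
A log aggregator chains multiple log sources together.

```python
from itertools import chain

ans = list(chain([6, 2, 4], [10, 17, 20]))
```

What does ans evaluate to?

Step 1: chain() concatenates iterables: [6, 2, 4] + [10, 17, 20].
Therefore ans = [6, 2, 4, 10, 17, 20].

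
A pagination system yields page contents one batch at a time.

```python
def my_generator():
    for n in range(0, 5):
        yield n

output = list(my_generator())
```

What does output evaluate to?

Step 1: The generator yields each value from range(0, 5).
Step 2: list() consumes all yields: [0, 1, 2, 3, 4].
Therefore output = [0, 1, 2, 3, 4].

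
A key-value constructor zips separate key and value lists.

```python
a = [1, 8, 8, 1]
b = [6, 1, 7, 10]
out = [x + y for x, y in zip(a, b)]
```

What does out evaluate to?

Step 1: Add corresponding elements:
  1 + 6 = 7
  8 + 1 = 9
  8 + 7 = 15
  1 + 10 = 11
Therefore out = [7, 9, 15, 11].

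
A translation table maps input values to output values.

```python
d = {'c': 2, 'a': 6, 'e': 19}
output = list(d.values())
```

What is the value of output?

Step 1: d.values() returns the dictionary values in insertion order.
Therefore output = [2, 6, 19].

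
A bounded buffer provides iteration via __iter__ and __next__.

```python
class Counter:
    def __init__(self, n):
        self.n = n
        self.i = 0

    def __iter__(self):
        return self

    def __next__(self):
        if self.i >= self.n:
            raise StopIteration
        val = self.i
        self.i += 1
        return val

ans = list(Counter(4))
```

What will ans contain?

Step 1: Counter(4) creates an iterator counting 0 to 3.
Step 2: list() consumes all values: [0, 1, 2, 3].
Therefore ans = [0, 1, 2, 3].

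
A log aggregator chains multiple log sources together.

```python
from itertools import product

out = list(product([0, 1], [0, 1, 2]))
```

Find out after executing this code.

Step 1: product([0, 1], [0, 1, 2]) gives all pairs:
  (0, 0)
  (0, 1)
  (0, 2)
  (1, 0)
  (1, 1)
  (1, 2)
Therefore out = [(0, 0), (0, 1), (0, 2), (1, 0), (1, 1), (1, 2)].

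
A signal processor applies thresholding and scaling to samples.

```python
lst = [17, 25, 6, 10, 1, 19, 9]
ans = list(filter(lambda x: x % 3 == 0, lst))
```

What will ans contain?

Step 1: Filter elements divisible by 3:
  17 % 3 = 2: removed
  25 % 3 = 1: removed
  6 % 3 = 0: kept
  10 % 3 = 1: removed
  1 % 3 = 1: removed
  19 % 3 = 1: removed
  9 % 3 = 0: kept
Therefore ans = [6, 9].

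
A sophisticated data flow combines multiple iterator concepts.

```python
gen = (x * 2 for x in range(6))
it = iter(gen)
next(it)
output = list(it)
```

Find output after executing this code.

Step 1: Generator produces [0, 2, 4, 6, 8, 10].
Step 2: next(it) consumes first element (0).
Step 3: list(it) collects remaining: [2, 4, 6, 8, 10].
Therefore output = [2, 4, 6, 8, 10].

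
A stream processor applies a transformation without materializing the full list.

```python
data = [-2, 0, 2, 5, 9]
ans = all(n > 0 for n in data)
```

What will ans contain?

Step 1: Check n > 0 for each element in [-2, 0, 2, 5, 9]:
  -2 > 0: False
  0 > 0: False
  2 > 0: True
  5 > 0: True
  9 > 0: True
Step 2: all() returns False.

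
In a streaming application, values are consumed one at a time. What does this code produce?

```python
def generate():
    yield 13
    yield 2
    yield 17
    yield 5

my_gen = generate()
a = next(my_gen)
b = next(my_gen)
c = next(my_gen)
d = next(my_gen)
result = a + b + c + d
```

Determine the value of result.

Step 1: Create generator and consume all values:
  a = next(my_gen) = 13
  b = next(my_gen) = 2
  c = next(my_gen) = 17
  d = next(my_gen) = 5
Step 2: result = 13 + 2 + 17 + 5 = 37.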